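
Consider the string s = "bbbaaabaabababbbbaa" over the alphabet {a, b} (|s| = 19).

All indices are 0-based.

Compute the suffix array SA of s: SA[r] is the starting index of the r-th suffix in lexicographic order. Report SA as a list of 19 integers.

[18, 17, 3, 4, 7, 5, 8, 10, 12, 16, 2, 6, 9, 11, 15, 1, 14, 0, 13]

rank→(start, suffix):
  0 → (18, 'a')
  1 → (17, 'aa')
  2 → (3, 'aaabaabababbbbaa')
  3 → (4, 'aabaabababbbbaa')
  4 → (7, 'aabababbbbaa')
  5 → (5, 'abaabababbbbaa')
  6 → (8, 'abababbbbaa')
  7 → (10, 'ababbbbaa')
  8 → (12, 'abbbbaa')
  9 → (16, 'baa')
  10 → (2, 'baaabaabababbbbaa')
  11 → (6, 'baabababbbbaa')
  12 → (9, 'bababbbbaa')
  13 → (11, 'babbbbaa')
  14 → (15, 'bbaa')
  15 → (1, 'bbaaabaabababbbbaa')
  16 → (14, 'bbbaa')
  17 → (0, 'bbbaaabaabababbbbaa')
  18 → (13, 'bbbbaa')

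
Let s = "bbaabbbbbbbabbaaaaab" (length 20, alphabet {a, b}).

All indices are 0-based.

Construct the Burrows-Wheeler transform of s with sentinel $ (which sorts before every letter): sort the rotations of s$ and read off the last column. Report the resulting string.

bbaaababaabbba$bbbbba

rank  rotation               last
    0  $bbaabbbbbbbabbaaaaab  b
    1  aaaaab$bbaabbbbbbbabb  b
    2  aaaab$bbaabbbbbbbabba  a
    3  aaab$bbaabbbbbbbabbaa  a
    4  aab$bbaabbbbbbbabbaaa  a
    5  aabbbbbbbabbaaaaab$bb  b
    6  ab$bbaabbbbbbbabbaaaa  a
    7  abbaaaaab$bbaabbbbbbb  b
    8  abbbbbbbabbaaaaab$bba  a
    9  b$bbaabbbbbbbabbaaaaa  a
   10  baaaaab$bbaabbbbbbbab  b
   11  baabbbbbbbabbaaaaab$b  b
   12  babbaaaaab$bbaabbbbbb  b
   13  bbaaaaab$bbaabbbbbbba  a
   14  bbaabbbbbbbabbaaaaab$  $
   15  bbabbaaaaab$bbaabbbbb  b
   16  bbbabbaaaaab$bbaabbbb  b
   17  bbbbabbaaaaab$bbaabbb  b
   18  bbbbbabbaaaaab$bbaabb  b
   19  bbbbbbabbaaaaab$bbaab  b
   20  bbbbbbbabbaaaaab$bbaa  a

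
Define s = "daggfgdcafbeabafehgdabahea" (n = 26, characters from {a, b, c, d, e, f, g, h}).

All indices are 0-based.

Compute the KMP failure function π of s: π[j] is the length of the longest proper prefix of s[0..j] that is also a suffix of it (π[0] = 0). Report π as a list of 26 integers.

[0, 0, 0, 0, 0, 0, 1, 0, 0, 0, 0, 0, 0, 0, 0, 0, 0, 0, 0, 1, 2, 0, 0, 0, 0, 0]

π[0] = 0
j=1 s[j]='a': π[1]=0 (border '')
j=2 s[j]='g': π[2]=0 (border '')
j=3 s[j]='g': π[3]=0 (border '')
j=4 s[j]='f': π[4]=0 (border '')
j=5 s[j]='g': π[5]=0 (border '')
j=6 s[j]='d': π[6]=1 (border 'd')
j=7 s[j]='c': k: 1→0; π[7]=0 (border '')
j=8 s[j]='a': π[8]=0 (border '')
j=9 s[j]='f': π[9]=0 (border '')
j=10 s[j]='b': π[10]=0 (border '')
j=11 s[j]='e': π[11]=0 (border '')
j=12 s[j]='a': π[12]=0 (border '')
j=13 s[j]='b': π[13]=0 (border '')
j=14 s[j]='a': π[14]=0 (border '')
j=15 s[j]='f': π[15]=0 (border '')
j=16 s[j]='e': π[16]=0 (border '')
j=17 s[j]='h': π[17]=0 (border '')
j=18 s[j]='g': π[18]=0 (border '')
j=19 s[j]='d': π[19]=1 (border 'd')
j=20 s[j]='a': π[20]=2 (border 'da')
j=21 s[j]='b': k: 2→0; π[21]=0 (border '')
j=22 s[j]='a': π[22]=0 (border '')
j=23 s[j]='h': π[23]=0 (border '')
j=24 s[j]='e': π[24]=0 (border '')
j=25 s[j]='a': π[25]=0 (border '')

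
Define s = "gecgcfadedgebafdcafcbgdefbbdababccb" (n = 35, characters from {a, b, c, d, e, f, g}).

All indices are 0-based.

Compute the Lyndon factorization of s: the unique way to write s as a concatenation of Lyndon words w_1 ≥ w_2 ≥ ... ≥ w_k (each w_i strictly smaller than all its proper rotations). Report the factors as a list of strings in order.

emit factor 1: 'g' (i=0, period=1)
emit factor 2: 'e' (i=1, period=1)
emit factor 3: 'cg' (i=2, period=2)
emit factor 4: 'cf' (i=4, period=2)
emit factor 5: 'adedgebafdcafcbgdefbbd' (i=6, period=22)
emit factor 6: 'ababccb' (i=28, period=7)

["g", "e", "cg", "cf", "adedgebafdcafcbgdefbbd", "ababccb"]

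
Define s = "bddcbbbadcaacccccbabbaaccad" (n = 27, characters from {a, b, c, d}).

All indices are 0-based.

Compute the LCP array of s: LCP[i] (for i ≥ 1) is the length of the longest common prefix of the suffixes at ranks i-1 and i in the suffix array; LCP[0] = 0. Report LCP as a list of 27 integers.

[0, 4, 1, 1, 3, 1, 2, 0, 2, 2, 1, 3, 2, 1, 0, 2, 1, 2, 1, 2, 2, 3, 4, 0, 1, 2, 1]

rank→(start, suffix):
  0 → (21, 'aaccad')
  1 → (10, 'aacccccbabbaaccad')
  2 → (18, 'abbaaccad')
  3 → (22, 'accad')
  4 → (11, 'acccccbabbaaccad')
  5 → (25, 'ad')
  6 → (7, 'adcaacccccbabbaaccad')
  7 → (20, 'baaccad')
  8 → (17, 'babbaaccad')
  9 → (6, 'badcaacccccbabbaaccad')
  10 → (19, 'bbaaccad')
  11 → (5, 'bbadcaacccccbabbaaccad')
  12 → (4, 'bbbadcaacccccbabbaaccad')
  13 → (0, 'bddcbbbadcaacccccbabbaaccad')
  14 → (9, 'caacccccbabbaaccad')
  15 → (24, 'cad')
  16 → (16, 'cbabbaaccad')
  17 → (3, 'cbbbadcaacccccbabbaaccad')
  18 → (23, 'ccad')
  19 → (15, 'ccbabbaaccad')
  20 → (14, 'cccbabbaaccad')
  21 → (13, 'ccccbabbaaccad')
  22 → (12, 'cccccbabbaaccad')
  23 → (26, 'd')
  24 → (8, 'dcaacccccbabbaaccad')
  25 → (2, 'dcbbbadcaacccccbabbaaccad')
  26 → (1, 'ddcbbbadcaacccccbabbaaccad')

SA = [21, 10, 18, 22, 11, 25, 7, 20, 17, 6, 19, 5, 4, 0, 9, 24, 16, 3, 23, 15, 14, 13, 12, 26, 8, 2, 1]
[i] adj suffixes → lcp
  [1] 21/10 → 4 ('aacc')
  [2] 10/18 → 1 ('a')
  [3] 18/22 → 1 ('a')
  [4] 22/11 → 3 ('acc')
  [5] 11/25 → 1 ('a')
  [6] 25/7 → 2 ('ad')
  [7] 7/20 → 0 ('')
  [8] 20/17 → 2 ('ba')
  [9] 17/6 → 2 ('ba')
  [10] 6/19 → 1 ('b')
  [11] 19/5 → 3 ('bba')
  [12] 5/4 → 2 ('bb')
  [13] 4/0 → 1 ('b')
  [14] 0/9 → 0 ('')
  [15] 9/24 → 2 ('ca')
  [16] 24/16 → 1 ('c')
  [17] 16/3 → 2 ('cb')
  [18] 3/23 → 1 ('c')
  [19] 23/15 → 2 ('cc')
  [20] 15/14 → 2 ('cc')
  [21] 14/13 → 3 ('ccc')
  [22] 13/12 → 4 ('cccc')
  [23] 12/26 → 0 ('')
  [24] 26/8 → 1 ('d')
  [25] 8/2 → 2 ('dc')
  [26] 2/1 → 1 ('d')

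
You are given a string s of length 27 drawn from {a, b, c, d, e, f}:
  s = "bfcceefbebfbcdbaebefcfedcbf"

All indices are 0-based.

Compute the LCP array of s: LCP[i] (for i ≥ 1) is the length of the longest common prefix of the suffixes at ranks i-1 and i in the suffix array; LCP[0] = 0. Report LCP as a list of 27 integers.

rank | idx | suffix
   0 |  15 | aebefcfedcbf
   1 |  14 | baebefcfedcbf
   2 |  11 | bcdbaebefcfedcbf
   3 |   7 | bebfbcdbaebefcfedcbf
   4 |  17 | befcfedcbf
   5 |  25 | bf
   6 |   9 | bfbcdbaebefcfedcbf
   7 |   0 | bfcceefbebfbcdbaebefcfedcbf
   8 |  24 | cbf
   9 |   2 | cceefbebfbcdbaebefcfedcbf
  10 |  12 | cdbaebefcfedcbf
  11 |   3 | ceefbebfbcdbaebefcfedcbf
  12 |  20 | cfedcbf
  13 |  13 | dbaebefcfedcbf
  14 |  23 | dcbf
  15 |  16 | ebefcfedcbf
  16 |   8 | ebfbcdbaebefcfedcbf
  17 |  22 | edcbf
  18 |   4 | eefbebfbcdbaebefcfedcbf
  19 |   5 | efbebfbcdbaebefcfedcbf
  20 |  18 | efcfedcbf
  21 |  26 | f
  22 |  10 | fbcdbaebefcfedcbf
  23 |   6 | fbebfbcdbaebefcfedcbf
  24 |   1 | fcceefbebfbcdbaebefcfedcbf
  25 |  19 | fcfedcbf
  26 |  21 | fedcbf

SA = [15, 14, 11, 7, 17, 25, 9, 0, 24, 2, 12, 3, 20, 13, 23, 16, 8, 22, 4, 5, 18, 26, 10, 6, 1, 19, 21]
[i] adj suffixes → lcp
  [1] 15/14 → 0 ('')
  [2] 14/11 → 1 ('b')
  [3] 11/7 → 1 ('b')
  [4] 7/17 → 2 ('be')
  [5] 17/25 → 1 ('b')
  [6] 25/9 → 2 ('bf')
  [7] 9/0 → 2 ('bf')
  [8] 0/24 → 0 ('')
  [9] 24/2 → 1 ('c')
  [10] 2/12 → 1 ('c')
  [11] 12/3 → 1 ('c')
  [12] 3/20 → 1 ('c')
  [13] 20/13 → 0 ('')
  [14] 13/23 → 1 ('d')
  [15] 23/16 → 0 ('')
  [16] 16/8 → 2 ('eb')
  [17] 8/22 → 1 ('e')
  [18] 22/4 → 1 ('e')
  [19] 4/5 → 1 ('e')
  [20] 5/18 → 2 ('ef')
  [21] 18/26 → 0 ('')
  [22] 26/10 → 1 ('f')
  [23] 10/6 → 2 ('fb')
  [24] 6/1 → 1 ('f')
  [25] 1/19 → 2 ('fc')
  [26] 19/21 → 1 ('f')

[0, 0, 1, 1, 2, 1, 2, 2, 0, 1, 1, 1, 1, 0, 1, 0, 2, 1, 1, 1, 2, 0, 1, 2, 1, 2, 1]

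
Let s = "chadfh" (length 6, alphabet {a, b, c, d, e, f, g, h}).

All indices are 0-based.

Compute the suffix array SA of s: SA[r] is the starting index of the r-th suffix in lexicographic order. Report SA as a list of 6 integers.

rank→(start, suffix):
  0 → (2, 'adfh')
  1 → (0, 'chadfh')
  2 → (3, 'dfh')
  3 → (4, 'fh')
  4 → (5, 'h')
  5 → (1, 'hadfh')

[2, 0, 3, 4, 5, 1]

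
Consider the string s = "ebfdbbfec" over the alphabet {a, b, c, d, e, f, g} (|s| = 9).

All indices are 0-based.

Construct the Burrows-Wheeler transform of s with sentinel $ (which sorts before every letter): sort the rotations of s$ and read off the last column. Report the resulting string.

cdebef$fbb

rank  rotation    last
    0  $ebfdbbfec  c
    1  bbfec$ebfd  d
    2  bfdbbfec$e  e
    3  bfec$ebfdb  b
    4  c$ebfdbbfe  e
    5  dbbfec$ebf  f
    6  ebfdbbfec$  $
    7  ec$ebfdbbf  f
    8  fdbbfec$eb  b
    9  fec$ebfdbb  b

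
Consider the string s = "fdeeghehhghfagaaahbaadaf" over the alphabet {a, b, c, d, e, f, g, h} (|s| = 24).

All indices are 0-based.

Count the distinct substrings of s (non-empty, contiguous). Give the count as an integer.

280

rank | idx | suffix
   0 |  14 | aaahbaadaf
   1 |  19 | aadaf
   2 |  15 | aahbaadaf
   3 |  20 | adaf
   4 |  22 | af
   5 |  12 | agaaahbaadaf
   6 |  16 | ahbaadaf
   7 |  18 | baadaf
   8 |  21 | daf
   9 |   1 | deeghehhghfagaaahbaadaf
  10 |   2 | eeghehhghfagaaahbaadaf
  11 |   3 | eghehhghfagaaahbaadaf
  12 |   6 | ehhghfagaaahbaadaf
  13 |  23 | f
  14 |  11 | fagaaahbaadaf
  15 |   0 | fdeeghehhghfagaaahbaadaf
  16 |  13 | gaaahbaadaf
  17 |   4 | ghehhghfagaaahbaadaf
  18 |   9 | ghfagaaahbaadaf
  19 |  17 | hbaadaf
  20 |   5 | hehhghfagaaahbaadaf
  21 |  10 | hfagaaahbaadaf
  22 |   8 | hghfagaaahbaadaf
  23 |   7 | hhghfagaaahbaadaf

SA = [14, 19, 15, 20, 22, 12, 16, 18, 21, 1, 2, 3, 6, 23, 11, 0, 13, 4, 9, 17, 5, 10, 8, 7]
rank  pair      lcp
   1  s[14:],s[19:]  2  'aa'
   2  s[19:],s[15:]  2  'aa'
   3  s[15:],s[20:]  1  'a'
   4  s[20:],s[22:]  1  'a'
   5  s[22:],s[12:]  1  'a'
   6  s[12:],s[16:]  1  'a'
   7  s[16:],s[18:]  0  ''
   8  s[18:],s[21:]  0  ''
   9  s[21:],s[1:]  1  'd'
  10  s[1:],s[2:]  0  ''
  11  s[2:],s[3:]  1  'e'
  12  s[3:],s[6:]  1  'e'
  13  s[6:],s[23:]  0  ''
  14  s[23:],s[11:]  1  'f'
  15  s[11:],s[0:]  1  'f'
  16  s[0:],s[13:]  0  ''
  17  s[13:],s[4:]  1  'g'
  18  s[4:],s[9:]  2  'gh'
  19  s[9:],s[17:]  0  ''
  20  s[17:],s[5:]  1  'h'
  21  s[5:],s[10:]  1  'h'
  22  s[10:],s[8:]  1  'h'
  23  s[8:],s[7:]  1  'h'

n(n+1)/2 = 24·25/2 = 300
Σ LCP = 0 + 2 + 2 + 1 + 1 + 1 + 1 + 0 + 0 + 1 + 0 + 1 + 1 + 0 + 1 + 1 + 0 + 1 + 2 + 0 + 1 + 1 + 1 + 1 = 20
distinct = 300 − 20 = 280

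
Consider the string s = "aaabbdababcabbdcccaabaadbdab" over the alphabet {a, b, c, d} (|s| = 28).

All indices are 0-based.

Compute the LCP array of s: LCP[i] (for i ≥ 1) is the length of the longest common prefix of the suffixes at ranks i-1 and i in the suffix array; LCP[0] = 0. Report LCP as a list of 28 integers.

rank→(start, suffix):
  0 → (0, 'aaabbdababcabbdcccaabaadbdab')
  1 → (18, 'aabaadbdab')
  2 → (1, 'aabbdababcabbdcccaabaadbdab')
  3 → (21, 'aadbdab')
  4 → (26, 'ab')
  5 → (19, 'abaadbdab')
  6 → (6, 'ababcabbdcccaabaadbdab')
  7 → (2, 'abbdababcabbdcccaabaadbdab')
  8 → (11, 'abbdcccaabaadbdab')
  9 → (8, 'abcabbdcccaabaadbdab')
  10 → (22, 'adbdab')
  11 → (27, 'b')
  12 → (20, 'baadbdab')
  13 → (7, 'babcabbdcccaabaadbdab')
  14 → (3, 'bbdababcabbdcccaabaadbdab')
  15 → (12, 'bbdcccaabaadbdab')
  16 → (9, 'bcabbdcccaabaadbdab')
  17 → (24, 'bdab')
  18 → (4, 'bdababcabbdcccaabaadbdab')
  19 → (13, 'bdcccaabaadbdab')
  20 → (17, 'caabaadbdab')
  21 → (10, 'cabbdcccaabaadbdab')
  22 → (16, 'ccaabaadbdab')
  23 → (15, 'cccaabaadbdab')
  24 → (25, 'dab')
  25 → (5, 'dababcabbdcccaabaadbdab')
  26 → (23, 'dbdab')
  27 → (14, 'dcccaabaadbdab')

SA = [0, 18, 1, 21, 26, 19, 6, 2, 11, 8, 22, 27, 20, 7, 3, 12, 9, 24, 4, 13, 17, 10, 16, 15, 25, 5, 23, 14]
[i] adj suffixes → lcp
  [1] 0/18 → 2 ('aa')
  [2] 18/1 → 3 ('aab')
  [3] 1/21 → 2 ('aa')
  [4] 21/26 → 1 ('a')
  [5] 26/19 → 2 ('ab')
  [6] 19/6 → 3 ('aba')
  [7] 6/2 → 2 ('ab')
  [8] 2/11 → 4 ('abbd')
  [9] 11/8 → 2 ('ab')
  [10] 8/22 → 1 ('a')
  [11] 22/27 → 0 ('')
  [12] 27/20 → 1 ('b')
  [13] 20/7 → 2 ('ba')
  [14] 7/3 → 1 ('b')
  [15] 3/12 → 3 ('bbd')
  [16] 12/9 → 1 ('b')
  [17] 9/24 → 1 ('b')
  [18] 24/4 → 4 ('bdab')
  [19] 4/13 → 2 ('bd')
  [20] 13/17 → 0 ('')
  [21] 17/10 → 2 ('ca')
  [22] 10/16 → 1 ('c')
  [23] 16/15 → 2 ('cc')
  [24] 15/25 → 0 ('')
  [25] 25/5 → 3 ('dab')
  [26] 5/23 → 1 ('d')
  [27] 23/14 → 1 ('d')

[0, 2, 3, 2, 1, 2, 3, 2, 4, 2, 1, 0, 1, 2, 1, 3, 1, 1, 4, 2, 0, 2, 1, 2, 0, 3, 1, 1]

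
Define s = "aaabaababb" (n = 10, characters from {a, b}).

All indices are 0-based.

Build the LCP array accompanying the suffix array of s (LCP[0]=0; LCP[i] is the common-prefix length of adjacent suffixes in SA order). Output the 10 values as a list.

sorted suffixes:
  #0 SA[0]=0  'aaabaababb'
  #1 SA[1]=1  'aabaababb'
  #2 SA[2]=4  'aababb'
  #3 SA[3]=2  'abaababb'
  #4 SA[4]=5  'ababb'
  #5 SA[5]=7  'abb'
  #6 SA[6]=9  'b'
  #7 SA[7]=3  'baababb'
  #8 SA[8]=6  'babb'
  #9 SA[9]=8  'bb'

SA = [0, 1, 4, 2, 5, 7, 9, 3, 6, 8]
[i] adj suffixes → lcp
  [1] 0/1 → 2 ('aa')
  [2] 1/4 → 4 ('aaba')
  [3] 4/2 → 1 ('a')
  [4] 2/5 → 3 ('aba')
  [5] 5/7 → 2 ('ab')
  [6] 7/9 → 0 ('')
  [7] 9/3 → 1 ('b')
  [8] 3/6 → 2 ('ba')
  [9] 6/8 → 1 ('b')

[0, 2, 4, 1, 3, 2, 0, 1, 2, 1]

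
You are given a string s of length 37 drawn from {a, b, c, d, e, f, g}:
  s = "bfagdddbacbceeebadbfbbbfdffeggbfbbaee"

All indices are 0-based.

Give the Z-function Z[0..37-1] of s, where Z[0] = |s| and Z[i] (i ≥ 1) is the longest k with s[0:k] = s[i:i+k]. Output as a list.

[37, 0, 0, 0, 0, 0, 0, 1, 0, 0, 1, 0, 0, 0, 0, 1, 0, 0, 2, 0, 1, 1, 2, 0, 0, 0, 0, 0, 0, 0, 2, 0, 1, 1, 0, 0, 0]

Z[0]=37
i=1: outside box; Z[1]=0
i=2: outside box; Z[2]=0
i=3: outside box; Z[3]=0
i=4: outside box; Z[4]=0
i=5: outside box; Z[5]=0
i=6: outside box; Z[6]=0
i=7: outside box; Z[7]=1 extend→box=[7,8)
i=8: outside box; Z[8]=0
i=9: outside box; Z[9]=0
i=10: outside box; Z[10]=1 extend→box=[10,11)
i=11: outside box; Z[11]=0
i=12: outside box; Z[12]=0
i=13: outside box; Z[13]=0
i=14: outside box; Z[14]=0
i=15: outside box; Z[15]=1 extend→box=[15,16)
i=16: outside box; Z[16]=0
i=17: outside box; Z[17]=0
i=18: outside box; Z[18]=2 extend→box=[18,20)
i=19: min(r-i=1, Z[1]=0)=0; Z[19]=0
i=20: outside box; Z[20]=1 extend→box=[20,21)
i=21: outside box; Z[21]=1 extend→box=[21,22)
i=22: outside box; Z[22]=2 extend→box=[22,24)
i=23: min(r-i=1, Z[1]=0)=0; Z[23]=0
i=24: outside box; Z[24]=0
i=25: outside box; Z[25]=0
i=26: outside box; Z[26]=0
i=27: outside box; Z[27]=0
i=28: outside box; Z[28]=0
i=29: outside box; Z[29]=0
i=30: outside box; Z[30]=2 extend→box=[30,32)
i=31: min(r-i=1, Z[1]=0)=0; Z[31]=0
i=32: outside box; Z[32]=1 extend→box=[32,33)
i=33: outside box; Z[33]=1 extend→box=[33,34)
i=34: outside box; Z[34]=0
i=35: outside box; Z[35]=0
i=36: outside box; Z[36]=0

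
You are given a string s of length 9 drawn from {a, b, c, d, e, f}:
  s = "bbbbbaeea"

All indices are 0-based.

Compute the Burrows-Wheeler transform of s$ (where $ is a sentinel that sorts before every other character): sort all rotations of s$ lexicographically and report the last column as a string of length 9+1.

rank  rotation    last
    0  $bbbbbaeea  a
    1  a$bbbbbaee  e
    2  aeea$bbbbb  b
    3  baeea$bbbb  b
    4  bbaeea$bbb  b
    5  bbbaeea$bb  b
    6  bbbbaeea$b  b
    7  bbbbbaeea$  $
    8  ea$bbbbbae  e
    9  eea$bbbbba  a

aebbbbb$ea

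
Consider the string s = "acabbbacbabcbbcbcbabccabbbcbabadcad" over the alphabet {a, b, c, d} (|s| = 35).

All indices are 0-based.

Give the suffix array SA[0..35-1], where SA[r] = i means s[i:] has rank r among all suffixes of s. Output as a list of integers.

[28, 2, 22, 9, 18, 0, 6, 33, 30, 27, 8, 17, 5, 29, 4, 3, 23, 24, 12, 25, 15, 10, 13, 19, 1, 21, 32, 26, 7, 16, 11, 14, 20, 34, 31]

sorted suffixes:
  #0 SA[0]=28  'abadcad'
  #1 SA[1]=2  'abbbacbabcbbcbcbabccabbbcbabadcad'
  #2 SA[2]=22  'abbbcbabadcad'
  #3 SA[3]=9  'abcbbcbcbabccabbbcbabadcad'
  #4 SA[4]=18  'abccabbbcbabadcad'
  #5 SA[5]=0  'acabbbacbabcbbcbcbabccabbbcbabadcad'
  #6 SA[6]=6  'acbabcbbcbcbabccabbbcbabadcad'
  #7 SA[7]=33  'ad'
  #8 SA[8]=30  'adcad'
  #9 SA[9]=27  'babadcad'
  #10 SA[10]=8  'babcbbcbcbabccabbbcbabadcad'
  #11 SA[11]=17  'babccabbbcbabadcad'
  #12 SA[12]=5  'bacbabcbbcbcbabccabbbcbabadcad'
  #13 SA[13]=29  'badcad'
  #14 SA[14]=4  'bbacbabcbbcbcbabccabbbcbabadcad'
  #15 SA[15]=3  'bbbacbabcbbcbcbabccabbbcbabadcad'
  #16 SA[16]=23  'bbbcbabadcad'
  #17 SA[17]=24  'bbcbabadcad'
  #18 SA[18]=12  'bbcbcbabccabbbcbabadcad'
  #19 SA[19]=25  'bcbabadcad'
  #20 SA[20]=15  'bcbabccabbbcbabadcad'
  #21 SA[21]=10  'bcbbcbcbabccabbbcbabadcad'
  #22 SA[22]=13  'bcbcbabccabbbcbabadcad'
  #23 SA[23]=19  'bccabbbcbabadcad'
  #24 SA[24]=1  'cabbbacbabcbbcbcbabccabbbcbabadcad'
  #25 SA[25]=21  'cabbbcbabadcad'
  #26 SA[26]=32  'cad'
  #27 SA[27]=26  'cbabadcad'
  #28 SA[28]=7  'cbabcbbcbcbabccabbbcbabadcad'
  #29 SA[29]=16  'cbabccabbbcbabadcad'
  #30 SA[30]=11  'cbbcbcbabccabbbcbabadcad'
  #31 SA[31]=14  'cbcbabccabbbcbabadcad'
  #32 SA[32]=20  'ccabbbcbabadcad'
  #33 SA[33]=34  'd'
  #34 SA[34]=31  'dcad'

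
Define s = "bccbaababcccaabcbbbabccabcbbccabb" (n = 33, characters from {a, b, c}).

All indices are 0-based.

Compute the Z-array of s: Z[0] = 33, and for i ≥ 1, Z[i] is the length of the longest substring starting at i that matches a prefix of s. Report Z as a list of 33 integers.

[33, 0, 0, 1, 0, 0, 1, 0, 3, 0, 0, 0, 0, 0, 2, 0, 1, 1, 1, 0, 3, 0, 0, 0, 2, 0, 1, 3, 0, 0, 0, 1, 1]

Z[0]=33
i=1: fresh scan; Z[1]=0
i=2: fresh scan; Z[2]=0
i=3: fresh scan; Z[3]=1 extend→box=[3,4)
i=4: fresh scan; Z[4]=0
i=5: fresh scan; Z[5]=0
i=6: fresh scan; Z[6]=1 extend→box=[6,7)
i=7: fresh scan; Z[7]=0
i=8: fresh scan; Z[8]=3 extend→box=[8,11)
i=9: min(r-i=2, Z[1]=0)=0; Z[9]=0
i=10: min(r-i=1, Z[2]=0)=0; Z[10]=0
i=11: fresh scan; Z[11]=0
i=12: fresh scan; Z[12]=0
i=13: fresh scan; Z[13]=0
i=14: fresh scan; Z[14]=2 extend→box=[14,16)
i=15: min(r-i=1, Z[1]=0)=0; Z[15]=0
i=16: fresh scan; Z[16]=1 extend→box=[16,17)
i=17: fresh scan; Z[17]=1 extend→box=[17,18)
i=18: fresh scan; Z[18]=1 extend→box=[18,19)
i=19: fresh scan; Z[19]=0
i=20: fresh scan; Z[20]=3 extend→box=[20,23)
i=21: min(r-i=2, Z[1]=0)=0; Z[21]=0
i=22: min(r-i=1, Z[2]=0)=0; Z[22]=0
i=23: fresh scan; Z[23]=0
i=24: fresh scan; Z[24]=2 extend→box=[24,26)
i=25: min(r-i=1, Z[1]=0)=0; Z[25]=0
i=26: fresh scan; Z[26]=1 extend→box=[26,27)
i=27: fresh scan; Z[27]=3 extend→box=[27,30)
i=28: min(r-i=2, Z[1]=0)=0; Z[28]=0
i=29: min(r-i=1, Z[2]=0)=0; Z[29]=0
i=30: fresh scan; Z[30]=0
i=31: fresh scan; Z[31]=1 extend→box=[31,32)
i=32: fresh scan; Z[32]=1 extend→box=[32,33)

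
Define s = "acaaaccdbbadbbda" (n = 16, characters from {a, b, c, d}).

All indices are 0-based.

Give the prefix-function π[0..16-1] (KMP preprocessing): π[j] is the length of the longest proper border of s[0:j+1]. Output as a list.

π[0] = 0
j=1 s[j]='c': π[1]=0 (border '')
j=2 s[j]='a': π[2]=1 (border 'a')
j=3 s[j]='a': k: 1→0; π[3]=1 (border 'a')
j=4 s[j]='a': k: 1→0; π[4]=1 (border 'a')
j=5 s[j]='c': π[5]=2 (border 'ac')
j=6 s[j]='c': k: 2→0; π[6]=0 (border '')
j=7 s[j]='d': π[7]=0 (border '')
j=8 s[j]='b': π[8]=0 (border '')
j=9 s[j]='b': π[9]=0 (border '')
j=10 s[j]='a': π[10]=1 (border 'a')
j=11 s[j]='d': k: 1→0; π[11]=0 (border '')
j=12 s[j]='b': π[12]=0 (border '')
j=13 s[j]='b': π[13]=0 (border '')
j=14 s[j]='d': π[14]=0 (border '')
j=15 s[j]='a': π[15]=1 (border 'a')

[0, 0, 1, 1, 1, 2, 0, 0, 0, 0, 1, 0, 0, 0, 0, 1]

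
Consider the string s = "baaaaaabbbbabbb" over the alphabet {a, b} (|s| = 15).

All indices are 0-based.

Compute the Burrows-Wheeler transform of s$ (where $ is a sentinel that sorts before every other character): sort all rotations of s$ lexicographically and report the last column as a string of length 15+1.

bbaaaabab$bbbaba

rank  rotation          last
    0  $baaaaaabbbbabbb  b
    1  aaaaaabbbbabbb$b  b
    2  aaaaabbbbabbb$ba  a
    3  aaaabbbbabbb$baa  a
    4  aaabbbbabbb$baaa  a
    5  aabbbbabbb$baaaa  a
    6  abbb$baaaaaabbbb  b
    7  abbbbabbb$baaaaa  a
    8  b$baaaaaabbbbabb  b
    9  baaaaaabbbbabbb$  $
   10  babbb$baaaaaabbb  b
   11  bb$baaaaaabbbbab  b
   12  bbabbb$baaaaaabb  b
   13  bbb$baaaaaabbbba  a
   14  bbbabbb$baaaaaab  b
   15  bbbbabbb$baaaaaa  a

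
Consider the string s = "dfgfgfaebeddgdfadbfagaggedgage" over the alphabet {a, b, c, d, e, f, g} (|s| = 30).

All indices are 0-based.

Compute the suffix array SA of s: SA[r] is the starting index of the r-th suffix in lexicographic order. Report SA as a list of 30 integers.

rank→(start, suffix):
  0 → (15, 'adbfagaggedgage')
  1 → (6, 'aebeddgdfadbfagaggedgage')
  2 → (19, 'agaggedgage')
  3 → (27, 'age')
  4 → (21, 'aggedgage')
  5 → (8, 'beddgdfadbfagaggedgage')
  6 → (17, 'bfagaggedgage')
  7 → (16, 'dbfagaggedgage')
  8 → (10, 'ddgdfadbfagaggedgage')
  9 → (13, 'dfadbfagaggedgage')
  10 → (0, 'dfgfgfaebeddgdfadbfagaggedgage')
  11 → (25, 'dgage')
  12 → (11, 'dgdfadbfagaggedgage')
  13 → (29, 'e')
  14 → (7, 'ebeddgdfadbfagaggedgage')
  15 → (9, 'eddgdfadbfagaggedgage')
  16 → (24, 'edgage')
  17 → (14, 'fadbfagaggedgage')
  18 → (5, 'faebeddgdfadbfagaggedgage')
  19 → (18, 'fagaggedgage')
  20 → (3, 'fgfaebeddgdfadbfagaggedgage')
  21 → (1, 'fgfgfaebeddgdfadbfagaggedgage')
  22 → (26, 'gage')
  23 → (20, 'gaggedgage')
  24 → (12, 'gdfadbfagaggedgage')
  25 → (28, 'ge')
  26 → (23, 'gedgage')
  27 → (4, 'gfaebeddgdfadbfagaggedgage')
  28 → (2, 'gfgfaebeddgdfadbfagaggedgage')
  29 → (22, 'ggedgage')

[15, 6, 19, 27, 21, 8, 17, 16, 10, 13, 0, 25, 11, 29, 7, 9, 24, 14, 5, 18, 3, 1, 26, 20, 12, 28, 23, 4, 2, 22]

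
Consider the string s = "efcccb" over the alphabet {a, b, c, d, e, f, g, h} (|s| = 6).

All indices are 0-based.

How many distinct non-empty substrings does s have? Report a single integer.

18

rank | idx | suffix
   0 |   5 | b
   1 |   4 | cb
   2 |   3 | ccb
   3 |   2 | cccb
   4 |   0 | efcccb
   5 |   1 | fcccb

SA = [5, 4, 3, 2, 0, 1]
[i] adj suffixes → lcp
  [1] 5/4 → 0 ('')
  [2] 4/3 → 1 ('c')
  [3] 3/2 → 2 ('cc')
  [4] 2/0 → 0 ('')
  [5] 0/1 → 0 ('')

n(n+1)/2 = 6·7/2 = 21
Σ LCP = 0 + 0 + 1 + 2 + 0 + 0 = 3
distinct = 21 − 3 = 18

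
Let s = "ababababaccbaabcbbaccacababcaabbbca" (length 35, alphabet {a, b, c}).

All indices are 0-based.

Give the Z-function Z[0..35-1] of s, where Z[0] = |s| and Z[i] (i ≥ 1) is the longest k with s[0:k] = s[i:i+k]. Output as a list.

[35, 0, 7, 0, 5, 0, 3, 0, 1, 0, 0, 0, 1, 2, 0, 0, 0, 0, 1, 0, 0, 1, 0, 4, 0, 2, 0, 0, 1, 2, 0, 0, 0, 0, 1]

Z[0]=35
i=1: fresh scan; Z[1]=0
i=2: fresh scan; Z[2]=7 scan→box=[2,9)
i=3: min(r-i=6, Z[1]=0)=0; Z[3]=0
i=4: min(r-i=5, Z[2]=7)=5; Z[4]=5
i=5: min(r-i=4, Z[3]=0)=0; Z[5]=0
i=6: min(r-i=3, Z[4]=5)=3; Z[6]=3
i=7: min(r-i=2, Z[5]=0)=0; Z[7]=0
i=8: min(r-i=1, Z[6]=3)=1; Z[8]=1
i=9: fresh scan; Z[9]=0
i=10: fresh scan; Z[10]=0
i=11: fresh scan; Z[11]=0
i=12: fresh scan; Z[12]=1 scan→box=[12,13)
i=13: fresh scan; Z[13]=2 scan→box=[13,15)
i=14: min(r-i=1, Z[1]=0)=0; Z[14]=0
i=15: fresh scan; Z[15]=0
i=16: fresh scan; Z[16]=0
i=17: fresh scan; Z[17]=0
i=18: fresh scan; Z[18]=1 scan→box=[18,19)
i=19: fresh scan; Z[19]=0
i=20: fresh scan; Z[20]=0
i=21: fresh scan; Z[21]=1 scan→box=[21,22)
i=22: fresh scan; Z[22]=0
i=23: fresh scan; Z[23]=4 scan→box=[23,27)
i=24: min(r-i=3, Z[1]=0)=0; Z[24]=0
i=25: min(r-i=2, Z[2]=7)=2; Z[25]=2
i=26: min(r-i=1, Z[3]=0)=0; Z[26]=0
i=27: fresh scan; Z[27]=0
i=28: fresh scan; Z[28]=1 scan→box=[28,29)
i=29: fresh scan; Z[29]=2 scan→box=[29,31)
i=30: min(r-i=1, Z[1]=0)=0; Z[30]=0
i=31: fresh scan; Z[31]=0
i=32: fresh scan; Z[32]=0
i=33: fresh scan; Z[33]=0
i=34: fresh scan; Z[34]=1 scan→box=[34,35)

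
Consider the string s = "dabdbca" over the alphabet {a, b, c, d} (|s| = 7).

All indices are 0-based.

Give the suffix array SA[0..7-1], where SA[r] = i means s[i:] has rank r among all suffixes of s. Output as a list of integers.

sorted suffixes:
  #0 SA[0]=6  'a'
  #1 SA[1]=1  'abdbca'
  #2 SA[2]=4  'bca'
  #3 SA[3]=2  'bdbca'
  #4 SA[4]=5  'ca'
  #5 SA[5]=0  'dabdbca'
  #6 SA[6]=3  'dbca'

[6, 1, 4, 2, 5, 0, 3]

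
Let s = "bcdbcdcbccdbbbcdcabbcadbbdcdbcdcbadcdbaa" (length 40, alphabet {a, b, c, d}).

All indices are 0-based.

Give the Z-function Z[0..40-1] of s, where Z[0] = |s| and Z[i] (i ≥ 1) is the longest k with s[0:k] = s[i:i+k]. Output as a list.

[40, 0, 0, 3, 0, 0, 0, 2, 0, 0, 0, 1, 1, 3, 0, 0, 0, 0, 1, 2, 0, 0, 0, 1, 1, 0, 0, 0, 3, 0, 0, 0, 1, 0, 0, 0, 0, 1, 0, 0]

Z[0]=40
i=1: outside box; Z[1]=0
i=2: outside box; Z[2]=0
i=3: outside box; Z[3]=3 grow→box=[3,6)
i=4: min(r-i=2, Z[1]=0)=0; Z[4]=0
i=5: min(r-i=1, Z[2]=0)=0; Z[5]=0
i=6: outside box; Z[6]=0
i=7: outside box; Z[7]=2 grow→box=[7,9)
i=8: min(r-i=1, Z[1]=0)=0; Z[8]=0
i=9: outside box; Z[9]=0
i=10: outside box; Z[10]=0
i=11: outside box; Z[11]=1 grow→box=[11,12)
i=12: outside box; Z[12]=1 grow→box=[12,13)
i=13: outside box; Z[13]=3 grow→box=[13,16)
i=14: min(r-i=2, Z[1]=0)=0; Z[14]=0
i=15: min(r-i=1, Z[2]=0)=0; Z[15]=0
i=16: outside box; Z[16]=0
i=17: outside box; Z[17]=0
i=18: outside box; Z[18]=1 grow→box=[18,19)
i=19: outside box; Z[19]=2 grow→box=[19,21)
i=20: min(r-i=1, Z[1]=0)=0; Z[20]=0
i=21: outside box; Z[21]=0
i=22: outside box; Z[22]=0
i=23: outside box; Z[23]=1 grow→box=[23,24)
i=24: outside box; Z[24]=1 grow→box=[24,25)
i=25: outside box; Z[25]=0
i=26: outside box; Z[26]=0
i=27: outside box; Z[27]=0
i=28: outside box; Z[28]=3 grow→box=[28,31)
i=29: min(r-i=2, Z[1]=0)=0; Z[29]=0
i=30: min(r-i=1, Z[2]=0)=0; Z[30]=0
i=31: outside box; Z[31]=0
i=32: outside box; Z[32]=1 grow→box=[32,33)
i=33: outside box; Z[33]=0
i=34: outside box; Z[34]=0
i=35: outside box; Z[35]=0
i=36: outside box; Z[36]=0
i=37: outside box; Z[37]=1 grow→box=[37,38)
i=38: outside box; Z[38]=0
i=39: outside box; Z[39]=0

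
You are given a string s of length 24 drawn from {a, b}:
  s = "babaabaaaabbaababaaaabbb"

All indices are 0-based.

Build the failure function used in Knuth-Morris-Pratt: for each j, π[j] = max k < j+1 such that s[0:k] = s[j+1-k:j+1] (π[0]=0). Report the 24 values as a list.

π[0] = 0
j=1 s[j]='a': π[1]=0 (border '')
j=2 s[j]='b': π[2]=1 (border 'b')
j=3 s[j]='a': π[3]=2 (border 'ba')
j=4 s[j]='a': k: 2→0; π[4]=0 (border '')
j=5 s[j]='b': π[5]=1 (border 'b')
j=6 s[j]='a': π[6]=2 (border 'ba')
j=7 s[j]='a': k: 2→0; π[7]=0 (border '')
j=8 s[j]='a': π[8]=0 (border '')
j=9 s[j]='a': π[9]=0 (border '')
j=10 s[j]='b': π[10]=1 (border 'b')
j=11 s[j]='b': k: 1→0; π[11]=1 (border 'b')
j=12 s[j]='a': π[12]=2 (border 'ba')
j=13 s[j]='a': k: 2→0; π[13]=0 (border '')
j=14 s[j]='b': π[14]=1 (border 'b')
j=15 s[j]='a': π[15]=2 (border 'ba')
j=16 s[j]='b': π[16]=3 (border 'bab')
j=17 s[j]='a': π[17]=4 (border 'baba')
j=18 s[j]='a': π[18]=5 (border 'babaa')
j=19 s[j]='a': k: 5→0; π[19]=0 (border '')
j=20 s[j]='a': π[20]=0 (border '')
j=21 s[j]='b': π[21]=1 (border 'b')
j=22 s[j]='b': k: 1→0; π[22]=1 (border 'b')
j=23 s[j]='b': k: 1→0; π[23]=1 (border 'b')

[0, 0, 1, 2, 0, 1, 2, 0, 0, 0, 1, 1, 2, 0, 1, 2, 3, 4, 5, 0, 0, 1, 1, 1]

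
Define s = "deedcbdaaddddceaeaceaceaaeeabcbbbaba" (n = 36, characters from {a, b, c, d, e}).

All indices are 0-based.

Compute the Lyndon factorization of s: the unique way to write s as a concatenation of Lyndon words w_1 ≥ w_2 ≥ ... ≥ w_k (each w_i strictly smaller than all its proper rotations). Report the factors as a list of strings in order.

emit factor 1: 'dee' (i=0, period=3)
emit factor 2: 'd' (i=3, period=1)
emit factor 3: 'c' (i=4, period=1)
emit factor 4: 'bd' (i=5, period=2)
emit factor 5: 'aaddddceaeaceaceaaeeabcbbbab' (i=7, period=28)
emit factor 6: 'a' (i=35, period=1)

["dee", "d", "c", "bd", "aaddddceaeaceaceaaeeabcbbbab", "a"]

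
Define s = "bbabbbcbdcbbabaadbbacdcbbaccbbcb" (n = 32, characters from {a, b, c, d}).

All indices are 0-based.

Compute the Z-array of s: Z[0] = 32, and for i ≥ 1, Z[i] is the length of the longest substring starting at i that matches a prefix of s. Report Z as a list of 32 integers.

Z[0]=32
i=1: fresh scan; Z[1]=1 scan→box=[1,2)
i=2: fresh scan; Z[2]=0
i=3: fresh scan; Z[3]=2 scan→box=[3,5)
i=4: min(r-i=1, Z[1]=1)=1; Z[4]=2 scan→box=[4,6)
i=5: min(r-i=1, Z[1]=1)=1; Z[5]=1
i=6: fresh scan; Z[6]=0
i=7: fresh scan; Z[7]=1 scan→box=[7,8)
i=8: fresh scan; Z[8]=0
i=9: fresh scan; Z[9]=0
i=10: fresh scan; Z[10]=4 scan→box=[10,14)
i=11: min(r-i=3, Z[1]=1)=1; Z[11]=1
i=12: min(r-i=2, Z[2]=0)=0; Z[12]=0
i=13: min(r-i=1, Z[3]=2)=1; Z[13]=1
i=14: fresh scan; Z[14]=0
i=15: fresh scan; Z[15]=0
i=16: fresh scan; Z[16]=0
i=17: fresh scan; Z[17]=3 scan→box=[17,20)
i=18: min(r-i=2, Z[1]=1)=1; Z[18]=1
i=19: min(r-i=1, Z[2]=0)=0; Z[19]=0
i=20: fresh scan; Z[20]=0
i=21: fresh scan; Z[21]=0
i=22: fresh scan; Z[22]=0
i=23: fresh scan; Z[23]=3 scan→box=[23,26)
i=24: min(r-i=2, Z[1]=1)=1; Z[24]=1
i=25: min(r-i=1, Z[2]=0)=0; Z[25]=0
i=26: fresh scan; Z[26]=0
i=27: fresh scan; Z[27]=0
i=28: fresh scan; Z[28]=2 scan→box=[28,30)
i=29: min(r-i=1, Z[1]=1)=1; Z[29]=1
i=30: fresh scan; Z[30]=0
i=31: fresh scan; Z[31]=1 scan→box=[31,32)

[32, 1, 0, 2, 2, 1, 0, 1, 0, 0, 4, 1, 0, 1, 0, 0, 0, 3, 1, 0, 0, 0, 0, 3, 1, 0, 0, 0, 2, 1, 0, 1]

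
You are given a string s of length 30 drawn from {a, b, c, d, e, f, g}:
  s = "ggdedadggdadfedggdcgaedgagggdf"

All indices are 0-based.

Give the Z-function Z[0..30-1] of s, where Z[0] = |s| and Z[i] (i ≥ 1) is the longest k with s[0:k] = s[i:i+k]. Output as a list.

[30, 1, 0, 0, 0, 0, 0, 3, 1, 0, 0, 0, 0, 0, 0, 3, 1, 0, 0, 1, 0, 0, 0, 1, 0, 2, 3, 1, 0, 0]

Z[0]=30
i=1: i≥r, start 0; Z[1]=1 extend→box=[1,2)
i=2: i≥r, start 0; Z[2]=0
i=3: i≥r, start 0; Z[3]=0
i=4: i≥r, start 0; Z[4]=0
i=5: i≥r, start 0; Z[5]=0
i=6: i≥r, start 0; Z[6]=0
i=7: i≥r, start 0; Z[7]=3 extend→box=[7,10)
i=8: min(r-i=2, Z[1]=1)=1; Z[8]=1
i=9: min(r-i=1, Z[2]=0)=0; Z[9]=0
i=10: i≥r, start 0; Z[10]=0
i=11: i≥r, start 0; Z[11]=0
i=12: i≥r, start 0; Z[12]=0
i=13: i≥r, start 0; Z[13]=0
i=14: i≥r, start 0; Z[14]=0
i=15: i≥r, start 0; Z[15]=3 extend→box=[15,18)
i=16: min(r-i=2, Z[1]=1)=1; Z[16]=1
i=17: min(r-i=1, Z[2]=0)=0; Z[17]=0
i=18: i≥r, start 0; Z[18]=0
i=19: i≥r, start 0; Z[19]=1 extend→box=[19,20)
i=20: i≥r, start 0; Z[20]=0
i=21: i≥r, start 0; Z[21]=0
i=22: i≥r, start 0; Z[22]=0
i=23: i≥r, start 0; Z[23]=1 extend→box=[23,24)
i=24: i≥r, start 0; Z[24]=0
i=25: i≥r, start 0; Z[25]=2 extend→box=[25,27)
i=26: min(r-i=1, Z[1]=1)=1; Z[26]=3 extend→box=[26,29)
i=27: min(r-i=2, Z[1]=1)=1; Z[27]=1
i=28: min(r-i=1, Z[2]=0)=0; Z[28]=0
i=29: i≥r, start 0; Z[29]=0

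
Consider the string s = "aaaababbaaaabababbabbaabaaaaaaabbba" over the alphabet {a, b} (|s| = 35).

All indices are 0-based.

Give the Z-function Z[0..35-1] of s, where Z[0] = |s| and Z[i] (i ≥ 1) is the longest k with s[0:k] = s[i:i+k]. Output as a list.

[35, 3, 2, 1, 0, 1, 0, 0, 7, 3, 2, 1, 0, 1, 0, 1, 0, 0, 1, 0, 0, 2, 1, 0, 4, 4, 4, 5, 3, 2, 1, 0, 0, 0, 1]

Z[0]=35
i=1: fresh scan; Z[1]=3 scan→box=[1,4)
i=2: min(r-i=2, Z[1]=3)=2; Z[2]=2
i=3: min(r-i=1, Z[2]=2)=1; Z[3]=1
i=4: fresh scan; Z[4]=0
i=5: fresh scan; Z[5]=1 scan→box=[5,6)
i=6: fresh scan; Z[6]=0
i=7: fresh scan; Z[7]=0
i=8: fresh scan; Z[8]=7 scan→box=[8,15)
i=9: min(r-i=6, Z[1]=3)=3; Z[9]=3
i=10: min(r-i=5, Z[2]=2)=2; Z[10]=2
i=11: min(r-i=4, Z[3]=1)=1; Z[11]=1
i=12: min(r-i=3, Z[4]=0)=0; Z[12]=0
i=13: min(r-i=2, Z[5]=1)=1; Z[13]=1
i=14: min(r-i=1, Z[6]=0)=0; Z[14]=0
i=15: fresh scan; Z[15]=1 scan→box=[15,16)
i=16: fresh scan; Z[16]=0
i=17: fresh scan; Z[17]=0
i=18: fresh scan; Z[18]=1 scan→box=[18,19)
i=19: fresh scan; Z[19]=0
i=20: fresh scan; Z[20]=0
i=21: fresh scan; Z[21]=2 scan→box=[21,23)
i=22: min(r-i=1, Z[1]=3)=1; Z[22]=1
i=23: fresh scan; Z[23]=0
i=24: fresh scan; Z[24]=4 scan→box=[24,28)
i=25: min(r-i=3, Z[1]=3)=3; Z[25]=4 scan→box=[25,29)
i=26: min(r-i=3, Z[1]=3)=3; Z[26]=4 scan→box=[26,30)
i=27: min(r-i=3, Z[1]=3)=3; Z[27]=5 scan→box=[27,32)
i=28: min(r-i=4, Z[1]=3)=3; Z[28]=3
i=29: min(r-i=3, Z[2]=2)=2; Z[29]=2
i=30: min(r-i=2, Z[3]=1)=1; Z[30]=1
i=31: min(r-i=1, Z[4]=0)=0; Z[31]=0
i=32: fresh scan; Z[32]=0
i=33: fresh scan; Z[33]=0
i=34: fresh scan; Z[34]=1 scan→box=[34,35)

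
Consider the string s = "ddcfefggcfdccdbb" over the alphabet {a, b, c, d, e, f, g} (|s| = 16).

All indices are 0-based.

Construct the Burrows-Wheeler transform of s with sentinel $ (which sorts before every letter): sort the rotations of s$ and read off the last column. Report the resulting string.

bbddcgdcfd$fccegf

rank  rotation           last
    0  $ddcfefggcfdccdbb  b
    1  b$ddcfefggcfdccdb  b
    2  bb$ddcfefggcfdccd  d
    3  ccdbb$ddcfefggcfd  d
    4  cdbb$ddcfefggcfdc  c
    5  cfdccdbb$ddcfefgg  g
    6  cfefggcfdccdbb$dd  d
    7  dbb$ddcfefggcfdcc  c
    8  dccdbb$ddcfefggcf  f
    9  dcfefggcfdccdbb$d  d
   10  ddcfefggcfdccdbb$  $
   11  efggcfdccdbb$ddcf  f
   12  fdccdbb$ddcfefggc  c
   13  fefggcfdccdbb$ddc  c
   14  fggcfdccdbb$ddcfe  e
   15  gcfdccdbb$ddcfefg  g
   16  ggcfdccdbb$ddcfef  f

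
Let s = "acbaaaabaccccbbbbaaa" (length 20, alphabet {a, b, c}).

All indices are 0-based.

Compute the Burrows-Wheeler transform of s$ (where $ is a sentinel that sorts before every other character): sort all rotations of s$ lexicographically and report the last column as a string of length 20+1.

aaabbaaa$bbcabbcaccca

rank  rotation               last
    0  $acbaaaabaccccbbbbaaa  a
    1  a$acbaaaabaccccbbbbaa  a
    2  aa$acbaaaabaccccbbbba  a
    3  aaa$acbaaaabaccccbbbb  b
    4  aaaabaccccbbbbaaa$acb  b
    5  aaabaccccbbbbaaa$acba  a
    6  aabaccccbbbbaaa$acbaa  a
    7  abaccccbbbbaaa$acbaaa  a
    8  acbaaaabaccccbbbbaaa$  $
    9  accccbbbbaaa$acbaaaab  b
   10  baaa$acbaaaabaccccbbb  b
   11  baaaabaccccbbbbaaa$ac  c
   12  baccccbbbbaaa$acbaaaa  a
   13  bbaaa$acbaaaabaccccbb  b
   14  bbbaaa$acbaaaabaccccb  b
   15  bbbbaaa$acbaaaabacccc  c
   16  cbaaaabaccccbbbbaaa$a  a
   17  cbbbbaaa$acbaaaabaccc  c
   18  ccbbbbaaa$acbaaaabacc  c
   19  cccbbbbaaa$acbaaaabac  c
   20  ccccbbbbaaa$acbaaaaba  a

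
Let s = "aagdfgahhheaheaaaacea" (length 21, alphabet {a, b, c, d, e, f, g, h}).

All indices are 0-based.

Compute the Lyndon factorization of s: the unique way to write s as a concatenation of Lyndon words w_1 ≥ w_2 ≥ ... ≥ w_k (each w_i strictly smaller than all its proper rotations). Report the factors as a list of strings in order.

["aagdfgahhheahe", "aaaace", "a"]

emit factor 1: 'aagdfgahhheahe' (i=0, period=14)
emit factor 2: 'aaaace' (i=14, period=6)
emit factor 3: 'a' (i=20, period=1)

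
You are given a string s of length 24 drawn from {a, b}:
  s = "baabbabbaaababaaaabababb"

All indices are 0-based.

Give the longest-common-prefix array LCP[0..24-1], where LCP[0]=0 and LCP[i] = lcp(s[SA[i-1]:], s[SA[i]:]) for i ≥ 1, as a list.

rank | idx | suffix
   0 |  14 | aaaabababb
   1 |   8 | aaababaaaabababb
   2 |  15 | aaabababb
   3 |   9 | aababaaaabababb
   4 |  16 | aabababb
   5 |   1 | aabbabbaaababaaaabababb
   6 |  12 | abaaaabababb
   7 |  10 | ababaaaabababb
   8 |  17 | abababb
   9 |  19 | ababb
  10 |  21 | abb
  11 |   5 | abbaaababaaaabababb
  12 |   2 | abbabbaaababaaaabababb
  13 |  23 | b
  14 |  13 | baaaabababb
  15 |   7 | baaababaaaabababb
  16 |   0 | baabbabbaaababaaaabababb
  17 |  11 | babaaaabababb
  18 |  18 | bababb
  19 |  20 | babb
  20 |   4 | babbaaababaaaabababb
  21 |  22 | bb
  22 |   6 | bbaaababaaaabababb
  23 |   3 | bbabbaaababaaaabababb

SA = [14, 8, 15, 9, 16, 1, 12, 10, 17, 19, 21, 5, 2, 23, 13, 7, 0, 11, 18, 20, 4, 22, 6, 3]
[i] adj suffixes → lcp
  [1] 14/8 → 3 ('aaa')
  [2] 8/15 → 7 ('aaababa')
  [3] 15/9 → 2 ('aa')
  [4] 9/16 → 6 ('aababa')
  [5] 16/1 → 3 ('aab')
  [6] 1/12 → 1 ('a')
  [7] 12/10 → 3 ('aba')
  [8] 10/17 → 5 ('ababa')
  [9] 17/19 → 4 ('abab')
  [10] 19/21 → 2 ('ab')
  [11] 21/5 → 3 ('abb')
  [12] 5/2 → 4 ('abba')
  [13] 2/23 → 0 ('')
  [14] 23/13 → 1 ('b')
  [15] 13/7 → 4 ('baaa')
  [16] 7/0 → 3 ('baa')
  [17] 0/11 → 2 ('ba')
  [18] 11/18 → 4 ('baba')
  [19] 18/20 → 3 ('bab')
  [20] 20/4 → 4 ('babb')
  [21] 4/22 → 1 ('b')
  [22] 22/6 → 2 ('bb')
  [23] 6/3 → 3 ('bba')

[0, 3, 7, 2, 6, 3, 1, 3, 5, 4, 2, 3, 4, 0, 1, 4, 3, 2, 4, 3, 4, 1, 2, 3]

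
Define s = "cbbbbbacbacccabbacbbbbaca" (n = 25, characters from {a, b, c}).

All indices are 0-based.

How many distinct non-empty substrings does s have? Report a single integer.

263

rank | idx | suffix
   0 |  24 | a
   1 |  13 | abbacbbbbaca
   2 |  22 | aca
   3 |   6 | acbacccabbacbbbbaca
   4 |  16 | acbbbbaca
   5 |   9 | acccabbacbbbbaca
   6 |  21 | baca
   7 |   5 | bacbacccabbacbbbbaca
   8 |  15 | bacbbbbaca
   9 |   8 | bacccabbacbbbbaca
  10 |  20 | bbaca
  11 |   4 | bbacbacccabbacbbbbaca
  12 |  14 | bbacbbbbaca
  13 |  19 | bbbaca
  14 |   3 | bbbacbacccabbacbbbbaca
  15 |  18 | bbbbaca
  16 |   2 | bbbbacbacccabbacbbbbaca
  17 |   1 | bbbbbacbacccabbacbbbbaca
  18 |  23 | ca
  19 |  12 | cabbacbbbbaca
  20 |   7 | cbacccabbacbbbbaca
  21 |  17 | cbbbbaca
  22 |   0 | cbbbbbacbacccabbacbbbbaca
  23 |  11 | ccabbacbbbbaca
  24 |  10 | cccabbacbbbbaca

SA = [24, 13, 22, 6, 16, 9, 21, 5, 15, 8, 20, 4, 14, 19, 3, 18, 2, 1, 23, 12, 7, 17, 0, 11, 10]
rank  pair      lcp
   1  s[24:],s[13:]  1  'a'
   2  s[13:],s[22:]  1  'a'
   3  s[22:],s[6:]  2  'ac'
   4  s[6:],s[16:]  3  'acb'
   5  s[16:],s[9:]  2  'ac'
   6  s[9:],s[21:]  0  ''
   7  s[21:],s[5:]  3  'bac'
   8  s[5:],s[15:]  4  'bacb'
   9  s[15:],s[8:]  3  'bac'
  10  s[8:],s[20:]  1  'b'
  11  s[20:],s[4:]  4  'bbac'
  12  s[4:],s[14:]  5  'bbacb'
  13  s[14:],s[19:]  2  'bb'
  14  s[19:],s[3:]  5  'bbbac'
  15  s[3:],s[18:]  3  'bbb'
  16  s[18:],s[2:]  6  'bbbbac'
  17  s[2:],s[1:]  4  'bbbb'
  18  s[1:],s[23:]  0  ''
  19  s[23:],s[12:]  2  'ca'
  20  s[12:],s[7:]  1  'c'
  21  s[7:],s[17:]  2  'cb'
  22  s[17:],s[0:]  5  'cbbbb'
  23  s[0:],s[11:]  1  'c'
  24  s[11:],s[10:]  2  'cc'

n(n+1)/2 = 25·26/2 = 325
Σ LCP = 0 + 1 + 1 + 2 + 3 + 2 + 0 + 3 + 4 + 3 + 1 + 4 + 5 + 2 + 5 + 3 + 6 + 4 + 0 + 2 + 1 + 2 + 5 + 1 + 2 = 62
distinct = 325 − 62 = 263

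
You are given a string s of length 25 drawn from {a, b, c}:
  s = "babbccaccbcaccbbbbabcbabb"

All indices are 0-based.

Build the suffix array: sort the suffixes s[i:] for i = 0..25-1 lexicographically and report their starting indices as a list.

sorted suffixes:
  #0 SA[0]=22  'abb'
  #1 SA[1]=1  'abbccaccbcaccbbbbabcbabb'
  #2 SA[2]=18  'abcbabb'
  #3 SA[3]=11  'accbbbbabcbabb'
  #4 SA[4]=6  'accbcaccbbbbabcbabb'
  #5 SA[5]=24  'b'
  #6 SA[6]=21  'babb'
  #7 SA[7]=0  'babbccaccbcaccbbbbabcbabb'
  #8 SA[8]=17  'babcbabb'
  #9 SA[9]=23  'bb'
  #10 SA[10]=16  'bbabcbabb'
  #11 SA[11]=15  'bbbabcbabb'
  #12 SA[12]=14  'bbbbabcbabb'
  #13 SA[13]=2  'bbccaccbcaccbbbbabcbabb'
  #14 SA[14]=9  'bcaccbbbbabcbabb'
  #15 SA[15]=19  'bcbabb'
  #16 SA[16]=3  'bccaccbcaccbbbbabcbabb'
  #17 SA[17]=10  'caccbbbbabcbabb'
  #18 SA[18]=5  'caccbcaccbbbbabcbabb'
  #19 SA[19]=20  'cbabb'
  #20 SA[20]=13  'cbbbbabcbabb'
  #21 SA[21]=8  'cbcaccbbbbabcbabb'
  #22 SA[22]=4  'ccaccbcaccbbbbabcbabb'
  #23 SA[23]=12  'ccbbbbabcbabb'
  #24 SA[24]=7  'ccbcaccbbbbabcbabb'

[22, 1, 18, 11, 6, 24, 21, 0, 17, 23, 16, 15, 14, 2, 9, 19, 3, 10, 5, 20, 13, 8, 4, 12, 7]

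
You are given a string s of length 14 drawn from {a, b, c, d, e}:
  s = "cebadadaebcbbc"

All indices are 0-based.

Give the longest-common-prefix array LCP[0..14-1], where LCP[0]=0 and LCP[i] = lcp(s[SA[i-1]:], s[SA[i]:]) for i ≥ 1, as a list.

[0, 3, 1, 0, 1, 1, 2, 0, 1, 1, 0, 2, 0, 2]

sorted suffixes:
  #0 SA[0]=3  'adadaebcbbc'
  #1 SA[1]=5  'adaebcbbc'
  #2 SA[2]=7  'aebcbbc'
  #3 SA[3]=2  'badadaebcbbc'
  #4 SA[4]=11  'bbc'
  #5 SA[5]=12  'bc'
  #6 SA[6]=9  'bcbbc'
  #7 SA[7]=13  'c'
  #8 SA[8]=10  'cbbc'
  #9 SA[9]=0  'cebadadaebcbbc'
  #10 SA[10]=4  'dadaebcbbc'
  #11 SA[11]=6  'daebcbbc'
  #12 SA[12]=1  'ebadadaebcbbc'
  #13 SA[13]=8  'ebcbbc'

SA = [3, 5, 7, 2, 11, 12, 9, 13, 10, 0, 4, 6, 1, 8]
rank  pair      lcp
   1  s[3:],s[5:]  3  'ada'
   2  s[5:],s[7:]  1  'a'
   3  s[7:],s[2:]  0  ''
   4  s[2:],s[11:]  1  'b'
   5  s[11:],s[12:]  1  'b'
   6  s[12:],s[9:]  2  'bc'
   7  s[9:],s[13:]  0  ''
   8  s[13:],s[10:]  1  'c'
   9  s[10:],s[0:]  1  'c'
  10  s[0:],s[4:]  0  ''
  11  s[4:],s[6:]  2  'da'
  12  s[6:],s[1:]  0  ''
  13  s[1:],s[8:]  2  'eb'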